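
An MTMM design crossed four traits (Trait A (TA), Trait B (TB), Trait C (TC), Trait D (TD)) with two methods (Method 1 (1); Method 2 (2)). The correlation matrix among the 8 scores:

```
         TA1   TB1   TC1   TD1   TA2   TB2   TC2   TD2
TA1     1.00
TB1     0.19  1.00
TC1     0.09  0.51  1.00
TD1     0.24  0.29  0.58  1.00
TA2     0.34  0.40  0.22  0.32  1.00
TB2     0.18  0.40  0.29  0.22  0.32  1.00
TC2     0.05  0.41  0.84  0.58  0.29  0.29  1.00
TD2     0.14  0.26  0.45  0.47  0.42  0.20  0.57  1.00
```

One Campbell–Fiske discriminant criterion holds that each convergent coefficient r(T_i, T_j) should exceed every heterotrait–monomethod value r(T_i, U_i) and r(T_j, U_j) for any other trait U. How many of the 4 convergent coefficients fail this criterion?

Checking each validity diagonal entry against its comparison values:
TA (methods 1·2): 0.34 vs {0.19, 0.32, 0.09, 0.29, 0.24, 0.42} → fail.
TB (methods 1·2): 0.40 vs {0.19, 0.32, 0.51, 0.29, 0.29, 0.20} → fail.
TC (methods 1·2): 0.84 vs {0.09, 0.29, 0.51, 0.29, 0.58, 0.57} → pass.
TD (methods 1·2): 0.47 vs {0.24, 0.42, 0.29, 0.20, 0.58, 0.57} → fail.
3 of 4 fail.

3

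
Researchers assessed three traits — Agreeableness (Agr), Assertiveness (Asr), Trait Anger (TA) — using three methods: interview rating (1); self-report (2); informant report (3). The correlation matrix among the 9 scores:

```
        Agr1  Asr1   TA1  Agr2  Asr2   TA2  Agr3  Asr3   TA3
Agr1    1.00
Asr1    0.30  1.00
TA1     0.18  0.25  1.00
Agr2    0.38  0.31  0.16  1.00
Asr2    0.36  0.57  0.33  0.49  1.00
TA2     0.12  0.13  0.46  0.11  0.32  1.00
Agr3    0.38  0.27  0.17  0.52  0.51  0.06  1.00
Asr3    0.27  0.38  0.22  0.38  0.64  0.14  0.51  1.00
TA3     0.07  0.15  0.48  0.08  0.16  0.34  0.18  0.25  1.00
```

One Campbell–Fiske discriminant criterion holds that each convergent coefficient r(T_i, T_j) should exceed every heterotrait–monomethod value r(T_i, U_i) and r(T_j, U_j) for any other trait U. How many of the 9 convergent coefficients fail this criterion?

3

Convergent coefficients and their comparison sets:
Agr (methods 1·2): 0.38 vs {0.30, 0.49, 0.18, 0.11} → fail.
Agr (methods 1·3): 0.38 vs {0.30, 0.51, 0.18, 0.18} → fail.
Agr (methods 2·3): 0.52 vs {0.49, 0.51, 0.11, 0.18} → pass.
Asr (methods 1·2): 0.57 vs {0.30, 0.49, 0.25, 0.32} → pass.
Asr (methods 1·3): 0.38 vs {0.30, 0.51, 0.25, 0.25} → fail.
Asr (methods 2·3): 0.64 vs {0.49, 0.51, 0.32, 0.25} → pass.
TA (methods 1·2): 0.46 vs {0.18, 0.11, 0.25, 0.32} → pass.
TA (methods 1·3): 0.48 vs {0.18, 0.18, 0.25, 0.25} → pass.
TA (methods 2·3): 0.34 vs {0.11, 0.18, 0.32, 0.25} → pass.
3 of 9 fail.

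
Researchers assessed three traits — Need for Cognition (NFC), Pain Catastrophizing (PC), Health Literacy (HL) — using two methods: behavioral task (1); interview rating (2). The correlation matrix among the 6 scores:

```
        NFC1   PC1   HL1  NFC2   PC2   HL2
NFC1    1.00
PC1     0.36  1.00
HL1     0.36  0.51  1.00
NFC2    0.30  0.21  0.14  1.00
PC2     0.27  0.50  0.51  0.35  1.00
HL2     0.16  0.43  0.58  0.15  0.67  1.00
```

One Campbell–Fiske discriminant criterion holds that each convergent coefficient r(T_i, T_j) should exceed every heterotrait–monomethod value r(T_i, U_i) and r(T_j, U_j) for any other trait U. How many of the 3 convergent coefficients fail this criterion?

3

Convergent coefficients and their comparison sets:
NFC (methods 1·2): 0.30 vs {0.36, 0.35, 0.36, 0.15} → fail.
PC (methods 1·2): 0.50 vs {0.36, 0.35, 0.51, 0.67} → fail.
HL (methods 1·2): 0.58 vs {0.36, 0.15, 0.51, 0.67} → fail.
3 of 3 fail.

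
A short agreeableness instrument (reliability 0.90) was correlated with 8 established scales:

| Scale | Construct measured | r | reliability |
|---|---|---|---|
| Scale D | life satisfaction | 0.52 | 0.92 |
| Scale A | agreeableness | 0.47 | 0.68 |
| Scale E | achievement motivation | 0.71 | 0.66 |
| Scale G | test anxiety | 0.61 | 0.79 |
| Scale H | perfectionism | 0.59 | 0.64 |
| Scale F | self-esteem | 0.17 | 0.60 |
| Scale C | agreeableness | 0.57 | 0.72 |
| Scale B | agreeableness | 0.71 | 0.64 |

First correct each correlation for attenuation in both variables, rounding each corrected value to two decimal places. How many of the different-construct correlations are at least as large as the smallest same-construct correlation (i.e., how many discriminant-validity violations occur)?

3

Disattenuated r (r / √(r_scale · r_new)):
  Scale D (disc): 0.52 / √(0.92·0.90) = 0.57
  Scale A (conv): 0.47 / √(0.68·0.90) = 0.60
  Scale E (disc): 0.71 / √(0.66·0.90) = 0.92
  Scale G (disc): 0.61 / √(0.79·0.90) = 0.72
  Scale H (disc): 0.59 / √(0.64·0.90) = 0.78
  Scale F (disc): 0.17 / √(0.60·0.90) = 0.23
  Scale C (conv): 0.57 / √(0.72·0.90) = 0.71
  Scale B (conv): 0.71 / √(0.64·0.90) = 0.94
Smallest convergent = 0.60. Discriminant values: 0.57, 0.92, 0.72, 0.78, 0.23; count ≥ 0.60 → 3.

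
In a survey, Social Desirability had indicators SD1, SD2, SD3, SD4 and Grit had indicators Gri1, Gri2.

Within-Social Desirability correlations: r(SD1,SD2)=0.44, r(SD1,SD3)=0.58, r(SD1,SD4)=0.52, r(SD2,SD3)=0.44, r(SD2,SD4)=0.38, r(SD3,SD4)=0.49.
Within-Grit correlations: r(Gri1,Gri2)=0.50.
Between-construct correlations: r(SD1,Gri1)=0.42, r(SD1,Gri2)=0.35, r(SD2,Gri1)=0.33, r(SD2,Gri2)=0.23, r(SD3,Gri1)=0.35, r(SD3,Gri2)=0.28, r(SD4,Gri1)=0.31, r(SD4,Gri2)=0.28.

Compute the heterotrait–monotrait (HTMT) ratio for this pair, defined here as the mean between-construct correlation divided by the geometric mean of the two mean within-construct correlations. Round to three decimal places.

Between-construct mean = 2.55/8 = 0.3188.
Mean within-SD = 2.85/6 = 0.4750; mean within-Gri = 0.50/1 = 0.5000.
Geometric mean = √(0.4750 × 0.5000) = 0.4873.
HTMT = 0.3188 / 0.4873 = 0.654.

0.654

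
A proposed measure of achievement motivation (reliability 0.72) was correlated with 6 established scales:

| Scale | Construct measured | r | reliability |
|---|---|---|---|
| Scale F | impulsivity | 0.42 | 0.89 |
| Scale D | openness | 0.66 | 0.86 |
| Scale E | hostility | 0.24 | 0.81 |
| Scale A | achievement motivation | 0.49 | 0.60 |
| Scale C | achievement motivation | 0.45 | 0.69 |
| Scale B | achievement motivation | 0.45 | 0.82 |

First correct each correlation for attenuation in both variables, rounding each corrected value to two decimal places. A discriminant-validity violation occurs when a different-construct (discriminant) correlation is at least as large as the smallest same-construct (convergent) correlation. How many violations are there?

1

Disattenuated r (r / √(r_scale · r_new)):
  Scale F (disc): 0.42 / √(0.89·0.72) = 0.52
  Scale D (disc): 0.66 / √(0.86·0.72) = 0.84
  Scale E (disc): 0.24 / √(0.81·0.72) = 0.31
  Scale A (conv): 0.49 / √(0.60·0.72) = 0.75
  Scale C (conv): 0.45 / √(0.69·0.72) = 0.64
  Scale B (conv): 0.45 / √(0.82·0.72) = 0.59
Smallest convergent = 0.59. Discriminant values: 0.52, 0.84, 0.31; count ≥ 0.59 → 1.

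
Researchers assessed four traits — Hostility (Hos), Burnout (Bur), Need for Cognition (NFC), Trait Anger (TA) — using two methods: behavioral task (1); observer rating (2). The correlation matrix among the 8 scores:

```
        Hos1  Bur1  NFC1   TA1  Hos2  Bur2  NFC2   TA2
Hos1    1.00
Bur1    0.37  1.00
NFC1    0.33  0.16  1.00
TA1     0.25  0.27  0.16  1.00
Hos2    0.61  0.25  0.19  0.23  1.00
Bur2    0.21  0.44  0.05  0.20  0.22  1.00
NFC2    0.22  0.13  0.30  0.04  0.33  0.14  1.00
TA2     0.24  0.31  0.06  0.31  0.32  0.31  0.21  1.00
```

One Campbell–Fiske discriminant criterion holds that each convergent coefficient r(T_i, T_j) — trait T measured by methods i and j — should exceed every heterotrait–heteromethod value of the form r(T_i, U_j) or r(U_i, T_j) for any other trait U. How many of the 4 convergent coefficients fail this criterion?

1

Checking each validity diagonal entry against its comparison values:
Hos (methods 1·2): 0.61 vs {0.21, 0.25, 0.22, 0.19, 0.24, 0.23} → pass.
Bur (methods 1·2): 0.44 vs {0.25, 0.21, 0.13, 0.05, 0.31, 0.20} → pass.
NFC (methods 1·2): 0.30 vs {0.19, 0.22, 0.05, 0.13, 0.06, 0.04} → pass.
TA (methods 1·2): 0.31 vs {0.23, 0.24, 0.20, 0.31, 0.04, 0.06} → fail.
1 of 4 fail.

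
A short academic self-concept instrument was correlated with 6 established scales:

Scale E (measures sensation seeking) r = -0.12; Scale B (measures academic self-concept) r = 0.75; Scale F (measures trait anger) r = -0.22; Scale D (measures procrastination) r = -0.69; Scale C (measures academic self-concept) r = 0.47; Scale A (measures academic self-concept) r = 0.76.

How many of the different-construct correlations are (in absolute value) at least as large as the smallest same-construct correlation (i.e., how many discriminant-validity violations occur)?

Convergent (same construct = academic self-concept): Scale B, Scale C, Scale A.
Smallest convergent = 0.47. Discriminant |r|: 0.12, 0.22, 0.69; count ≥ 0.47 → 1.

1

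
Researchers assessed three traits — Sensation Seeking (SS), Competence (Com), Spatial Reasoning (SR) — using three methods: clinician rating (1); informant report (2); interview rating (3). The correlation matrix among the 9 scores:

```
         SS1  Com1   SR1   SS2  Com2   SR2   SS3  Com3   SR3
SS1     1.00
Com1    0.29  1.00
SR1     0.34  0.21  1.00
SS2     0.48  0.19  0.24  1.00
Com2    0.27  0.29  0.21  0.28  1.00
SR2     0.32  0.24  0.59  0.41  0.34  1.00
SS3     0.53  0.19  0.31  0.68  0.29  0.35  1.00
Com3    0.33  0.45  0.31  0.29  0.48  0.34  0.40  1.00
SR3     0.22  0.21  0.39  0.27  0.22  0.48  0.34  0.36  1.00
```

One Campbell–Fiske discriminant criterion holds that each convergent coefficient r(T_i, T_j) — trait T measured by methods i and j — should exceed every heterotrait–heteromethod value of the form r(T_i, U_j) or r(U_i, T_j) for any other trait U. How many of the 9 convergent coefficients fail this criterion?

0

Each convergent coefficient versus the relevant comparison correlations:
SS (methods 1·2): 0.48 vs {0.27, 0.19, 0.32, 0.24} → pass.
SS (methods 1·3): 0.53 vs {0.33, 0.19, 0.22, 0.31} → pass.
SS (methods 2·3): 0.68 vs {0.29, 0.29, 0.27, 0.35} → pass.
Com (methods 1·2): 0.29 vs {0.19, 0.27, 0.24, 0.21} → pass.
Com (methods 1·3): 0.45 vs {0.19, 0.33, 0.21, 0.31} → pass.
Com (methods 2·3): 0.48 vs {0.29, 0.29, 0.22, 0.34} → pass.
SR (methods 1·2): 0.59 vs {0.24, 0.32, 0.21, 0.24} → pass.
SR (methods 1·3): 0.39 vs {0.31, 0.22, 0.31, 0.21} → pass.
SR (methods 2·3): 0.48 vs {0.35, 0.27, 0.34, 0.22} → pass.
0 of 9 fail.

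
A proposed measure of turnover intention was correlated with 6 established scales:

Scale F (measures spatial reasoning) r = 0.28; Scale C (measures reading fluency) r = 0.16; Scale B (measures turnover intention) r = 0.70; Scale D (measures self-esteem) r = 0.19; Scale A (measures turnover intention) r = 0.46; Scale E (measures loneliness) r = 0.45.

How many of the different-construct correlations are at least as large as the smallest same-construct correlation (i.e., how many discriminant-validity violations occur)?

0

Convergent (same construct = turnover intention): Scale B, Scale A.
Smallest convergent = 0.46. Discriminant values: 0.28, 0.16, 0.19, 0.45; count ≥ 0.46 → 0.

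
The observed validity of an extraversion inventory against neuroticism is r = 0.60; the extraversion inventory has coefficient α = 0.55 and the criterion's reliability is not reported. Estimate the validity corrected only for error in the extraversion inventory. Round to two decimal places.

Single correction: r_c = r_obs / √r_xx = 0.60 / √0.55 = 0.60 / 0.7416 ≈ 0.81.

0.81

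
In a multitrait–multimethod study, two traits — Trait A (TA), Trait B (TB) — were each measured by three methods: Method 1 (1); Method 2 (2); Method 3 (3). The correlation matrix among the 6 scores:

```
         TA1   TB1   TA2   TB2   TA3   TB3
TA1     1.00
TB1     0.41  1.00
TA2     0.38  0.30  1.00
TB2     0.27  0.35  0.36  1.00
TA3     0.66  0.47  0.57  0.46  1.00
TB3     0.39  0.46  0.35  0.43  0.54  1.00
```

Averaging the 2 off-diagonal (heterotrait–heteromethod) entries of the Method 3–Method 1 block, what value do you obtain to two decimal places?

HTHM values (method 3 × method 1): 0.47, 0.39; mean = 0.86/2 = 0.43.

0.43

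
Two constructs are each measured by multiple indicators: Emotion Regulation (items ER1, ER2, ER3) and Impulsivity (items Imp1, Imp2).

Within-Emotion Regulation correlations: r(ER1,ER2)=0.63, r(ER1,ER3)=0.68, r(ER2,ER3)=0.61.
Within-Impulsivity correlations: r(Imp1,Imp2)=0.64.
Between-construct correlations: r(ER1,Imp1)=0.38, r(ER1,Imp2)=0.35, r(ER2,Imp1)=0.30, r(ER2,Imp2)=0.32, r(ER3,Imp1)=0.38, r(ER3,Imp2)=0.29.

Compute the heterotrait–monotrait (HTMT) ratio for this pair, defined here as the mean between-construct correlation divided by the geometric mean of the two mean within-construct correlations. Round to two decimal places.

Mean between = 2.02/6 = 0.3367.
Mean within-ER = 1.92/3 = 0.6400; mean within-Imp = 0.64/1 = 0.6400.
Geometric mean = √(0.6400 × 0.6400) = 0.6400.
HTMT = 0.3367 / 0.6400 = 0.53.

0.53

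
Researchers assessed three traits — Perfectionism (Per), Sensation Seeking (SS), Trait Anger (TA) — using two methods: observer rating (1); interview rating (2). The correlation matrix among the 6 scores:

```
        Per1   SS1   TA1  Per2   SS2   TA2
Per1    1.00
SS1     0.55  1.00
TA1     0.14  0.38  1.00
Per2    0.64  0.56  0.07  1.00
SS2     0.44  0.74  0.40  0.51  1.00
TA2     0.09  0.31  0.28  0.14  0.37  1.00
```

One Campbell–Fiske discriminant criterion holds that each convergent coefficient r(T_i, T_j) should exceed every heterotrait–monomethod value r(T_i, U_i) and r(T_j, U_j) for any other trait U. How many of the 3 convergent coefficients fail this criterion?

1

Checking each validity diagonal entry against its comparison values:
Per (methods 1·2): 0.64 vs {0.55, 0.51, 0.14, 0.14} → pass.
SS (methods 1·2): 0.74 vs {0.55, 0.51, 0.38, 0.37} → pass.
TA (methods 1·2): 0.28 vs {0.14, 0.14, 0.38, 0.37} → fail.
1 of 3 fail.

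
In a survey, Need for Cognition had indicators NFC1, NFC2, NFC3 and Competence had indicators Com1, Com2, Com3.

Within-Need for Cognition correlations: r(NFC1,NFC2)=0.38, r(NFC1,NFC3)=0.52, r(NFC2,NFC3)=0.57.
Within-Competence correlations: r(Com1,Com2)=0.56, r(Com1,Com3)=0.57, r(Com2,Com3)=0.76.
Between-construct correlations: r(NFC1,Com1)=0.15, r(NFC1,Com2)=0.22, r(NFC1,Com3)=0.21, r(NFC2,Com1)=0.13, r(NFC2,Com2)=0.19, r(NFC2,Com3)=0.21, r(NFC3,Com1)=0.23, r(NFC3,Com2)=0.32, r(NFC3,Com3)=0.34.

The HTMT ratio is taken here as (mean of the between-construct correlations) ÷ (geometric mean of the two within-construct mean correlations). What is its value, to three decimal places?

0.400

Mean heterotrait r = 2.00/9 = 0.2222.
Mean within-NFC = 1.47/3 = 0.4900; mean within-Com = 1.89/3 = 0.6300.
Geometric mean = √(0.4900 × 0.6300) = 0.5556.
HTMT = 0.2222 / 0.5556 = 0.400.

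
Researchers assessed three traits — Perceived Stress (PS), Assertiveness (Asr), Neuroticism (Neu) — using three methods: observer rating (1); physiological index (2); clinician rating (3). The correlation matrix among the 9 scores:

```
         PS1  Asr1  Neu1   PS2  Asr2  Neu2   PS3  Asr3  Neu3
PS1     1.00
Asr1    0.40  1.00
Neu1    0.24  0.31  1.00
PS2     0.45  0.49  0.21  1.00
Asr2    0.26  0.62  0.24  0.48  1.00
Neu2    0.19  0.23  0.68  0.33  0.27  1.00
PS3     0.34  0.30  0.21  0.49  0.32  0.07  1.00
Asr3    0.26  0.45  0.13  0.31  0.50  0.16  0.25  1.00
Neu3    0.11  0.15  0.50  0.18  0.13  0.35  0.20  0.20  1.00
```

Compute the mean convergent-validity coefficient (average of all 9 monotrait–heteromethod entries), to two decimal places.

0.49

Convergent values: 0.45, 0.34, 0.49, 0.62, 0.45, 0.50, 0.68, 0.50, 0.35; mean = 4.38/9 = 0.49.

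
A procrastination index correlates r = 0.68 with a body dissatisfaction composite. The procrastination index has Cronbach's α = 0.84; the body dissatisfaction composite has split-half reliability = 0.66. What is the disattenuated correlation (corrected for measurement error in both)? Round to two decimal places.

r_true = r_obs / √(r_xx · r_yy) = 0.68 / √(0.84 × 0.66) = 0.68 / √0.5544 = 0.68 / 0.7446 ≈ 0.91.

0.91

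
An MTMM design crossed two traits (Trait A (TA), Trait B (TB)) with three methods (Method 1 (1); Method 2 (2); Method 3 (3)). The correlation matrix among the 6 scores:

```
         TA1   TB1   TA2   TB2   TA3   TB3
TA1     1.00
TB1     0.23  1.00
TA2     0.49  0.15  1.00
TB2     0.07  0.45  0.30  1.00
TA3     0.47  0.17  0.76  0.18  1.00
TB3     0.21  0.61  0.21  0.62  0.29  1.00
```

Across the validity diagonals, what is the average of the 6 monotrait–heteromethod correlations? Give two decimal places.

0.57

Convergent values: 0.49, 0.47, 0.76, 0.45, 0.61, 0.62; mean = 3.40/6 = 0.57.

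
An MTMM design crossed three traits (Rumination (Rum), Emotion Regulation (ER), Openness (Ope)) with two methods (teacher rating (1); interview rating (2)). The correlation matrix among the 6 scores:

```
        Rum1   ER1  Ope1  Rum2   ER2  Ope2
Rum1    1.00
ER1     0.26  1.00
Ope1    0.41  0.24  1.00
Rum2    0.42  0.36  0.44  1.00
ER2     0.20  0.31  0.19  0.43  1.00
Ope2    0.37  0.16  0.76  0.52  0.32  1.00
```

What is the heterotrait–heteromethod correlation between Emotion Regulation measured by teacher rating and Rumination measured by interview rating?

0.36

Different traits and methods: r(ER1, Rum2) = 0.36.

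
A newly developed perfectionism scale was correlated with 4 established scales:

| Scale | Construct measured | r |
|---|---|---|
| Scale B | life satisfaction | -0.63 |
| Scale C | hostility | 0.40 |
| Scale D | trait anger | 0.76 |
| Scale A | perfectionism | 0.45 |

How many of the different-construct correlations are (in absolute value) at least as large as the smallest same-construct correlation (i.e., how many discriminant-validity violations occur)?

2

Convergent (same construct = perfectionism): Scale A.
Smallest convergent = 0.45. Discriminant |r|: 0.63, 0.40, 0.76; count ≥ 0.45 → 2.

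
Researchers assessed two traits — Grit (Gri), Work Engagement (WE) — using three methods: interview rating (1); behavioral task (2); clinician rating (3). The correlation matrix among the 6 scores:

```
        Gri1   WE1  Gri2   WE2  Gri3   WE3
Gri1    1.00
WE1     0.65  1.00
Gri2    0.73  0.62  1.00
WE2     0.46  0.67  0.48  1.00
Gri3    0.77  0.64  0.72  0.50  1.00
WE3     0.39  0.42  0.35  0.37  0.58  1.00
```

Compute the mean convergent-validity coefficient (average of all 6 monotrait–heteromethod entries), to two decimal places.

Convergent values: 0.73, 0.77, 0.72, 0.67, 0.42, 0.37; mean = 3.68/6 = 0.61.

0.61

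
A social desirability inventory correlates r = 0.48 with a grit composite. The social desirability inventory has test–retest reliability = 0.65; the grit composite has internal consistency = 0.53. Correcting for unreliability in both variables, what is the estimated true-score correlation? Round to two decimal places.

0.82

r_true = r_obs / √(r_xx · r_yy) = 0.48 / √(0.65 × 0.53) = 0.48 / √0.3445 = 0.48 / 0.5869 ≈ 0.82.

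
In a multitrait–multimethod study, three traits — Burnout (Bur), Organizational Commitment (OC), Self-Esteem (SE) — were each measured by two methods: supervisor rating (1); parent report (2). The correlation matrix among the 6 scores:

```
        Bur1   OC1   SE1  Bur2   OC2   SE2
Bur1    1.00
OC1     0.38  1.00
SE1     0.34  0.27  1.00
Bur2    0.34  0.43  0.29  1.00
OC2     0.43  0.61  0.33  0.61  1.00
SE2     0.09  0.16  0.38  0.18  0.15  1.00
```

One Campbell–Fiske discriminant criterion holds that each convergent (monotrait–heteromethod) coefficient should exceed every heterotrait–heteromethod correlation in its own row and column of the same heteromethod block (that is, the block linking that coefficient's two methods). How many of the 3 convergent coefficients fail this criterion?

Convergent coefficients and their comparison sets:
Bur (methods 1·2): 0.34 vs {0.43, 0.43, 0.09, 0.29} → fail.
OC (methods 1·2): 0.61 vs {0.43, 0.43, 0.16, 0.33} → pass.
SE (methods 1·2): 0.38 vs {0.29, 0.09, 0.33, 0.16} → pass.
1 of 3 fail.

1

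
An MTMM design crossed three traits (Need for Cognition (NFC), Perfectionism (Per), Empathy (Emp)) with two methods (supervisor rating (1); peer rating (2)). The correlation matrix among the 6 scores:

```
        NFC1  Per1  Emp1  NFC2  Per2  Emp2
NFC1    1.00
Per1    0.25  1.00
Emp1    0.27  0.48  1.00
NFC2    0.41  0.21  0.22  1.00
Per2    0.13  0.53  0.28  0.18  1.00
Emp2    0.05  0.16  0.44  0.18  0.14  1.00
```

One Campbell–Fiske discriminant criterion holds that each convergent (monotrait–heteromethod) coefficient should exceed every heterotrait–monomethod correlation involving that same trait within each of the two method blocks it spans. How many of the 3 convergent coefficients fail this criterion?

Checking each validity diagonal entry against its comparison values:
NFC (methods 1·2): 0.41 vs {0.25, 0.18, 0.27, 0.18} → pass.
Per (methods 1·2): 0.53 vs {0.25, 0.18, 0.48, 0.14} → pass.
Emp (methods 1·2): 0.44 vs {0.27, 0.18, 0.48, 0.14} → fail.
1 of 3 fail.

1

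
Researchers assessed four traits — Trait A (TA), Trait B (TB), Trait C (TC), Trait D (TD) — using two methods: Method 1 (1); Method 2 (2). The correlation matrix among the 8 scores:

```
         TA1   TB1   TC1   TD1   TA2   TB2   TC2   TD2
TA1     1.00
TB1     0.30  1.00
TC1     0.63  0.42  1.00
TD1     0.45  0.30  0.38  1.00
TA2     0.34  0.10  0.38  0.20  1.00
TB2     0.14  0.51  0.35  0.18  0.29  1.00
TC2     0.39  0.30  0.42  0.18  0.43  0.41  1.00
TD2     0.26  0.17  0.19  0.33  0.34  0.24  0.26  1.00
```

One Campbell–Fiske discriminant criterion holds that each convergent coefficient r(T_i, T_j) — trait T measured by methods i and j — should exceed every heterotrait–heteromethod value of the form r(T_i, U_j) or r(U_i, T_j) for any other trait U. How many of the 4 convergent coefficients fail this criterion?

Convergent coefficients and their comparison sets:
TA (methods 1·2): 0.34 vs {0.14, 0.10, 0.39, 0.38, 0.26, 0.20} → fail.
TB (methods 1·2): 0.51 vs {0.10, 0.14, 0.30, 0.35, 0.17, 0.18} → pass.
TC (methods 1·2): 0.42 vs {0.38, 0.39, 0.35, 0.30, 0.19, 0.18} → pass.
TD (methods 1·2): 0.33 vs {0.20, 0.26, 0.18, 0.17, 0.18, 0.19} → pass.
1 of 4 fail.

1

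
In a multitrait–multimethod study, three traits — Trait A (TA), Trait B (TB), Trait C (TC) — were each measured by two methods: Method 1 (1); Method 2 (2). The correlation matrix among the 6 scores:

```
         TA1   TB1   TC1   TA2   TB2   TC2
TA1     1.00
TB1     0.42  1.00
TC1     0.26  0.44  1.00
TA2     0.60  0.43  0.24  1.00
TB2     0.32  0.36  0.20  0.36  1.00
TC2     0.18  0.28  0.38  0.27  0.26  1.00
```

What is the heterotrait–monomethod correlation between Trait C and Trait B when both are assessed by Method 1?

0.44

Different traits, same method: r(TC1, TB1) = 0.44.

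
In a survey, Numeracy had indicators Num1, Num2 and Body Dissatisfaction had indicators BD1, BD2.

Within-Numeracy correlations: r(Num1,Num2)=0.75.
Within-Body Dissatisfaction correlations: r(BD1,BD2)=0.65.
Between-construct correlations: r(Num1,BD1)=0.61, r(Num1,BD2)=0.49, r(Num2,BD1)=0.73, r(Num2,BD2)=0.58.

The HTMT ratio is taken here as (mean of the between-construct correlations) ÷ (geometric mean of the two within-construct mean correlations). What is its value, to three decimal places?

0.863

Mean heterotrait r = 2.41/4 = 0.6025.
Mean within-Num = 0.75/1 = 0.7500; mean within-BD = 0.65/1 = 0.6500.
Geometric mean = √(0.7500 × 0.6500) = 0.6982.
HTMT = 0.6025 / 0.6982 = 0.863.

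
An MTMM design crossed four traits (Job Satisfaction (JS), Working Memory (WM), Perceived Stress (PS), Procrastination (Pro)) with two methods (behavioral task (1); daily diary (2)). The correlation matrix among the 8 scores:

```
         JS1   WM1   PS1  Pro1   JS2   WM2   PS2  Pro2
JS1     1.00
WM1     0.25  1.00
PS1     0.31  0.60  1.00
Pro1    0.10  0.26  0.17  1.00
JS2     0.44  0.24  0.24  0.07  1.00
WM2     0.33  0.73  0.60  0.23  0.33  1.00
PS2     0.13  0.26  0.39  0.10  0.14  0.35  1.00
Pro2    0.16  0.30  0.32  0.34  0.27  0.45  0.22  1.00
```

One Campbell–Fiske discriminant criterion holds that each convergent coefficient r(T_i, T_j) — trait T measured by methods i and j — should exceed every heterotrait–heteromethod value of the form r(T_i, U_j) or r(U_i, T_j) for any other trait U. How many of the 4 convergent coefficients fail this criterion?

1

Convergent coefficients and their comparison sets:
JS (methods 1·2): 0.44 vs {0.33, 0.24, 0.13, 0.24, 0.16, 0.07} → pass.
WM (methods 1·2): 0.73 vs {0.24, 0.33, 0.26, 0.60, 0.30, 0.23} → pass.
PS (methods 1·2): 0.39 vs {0.24, 0.13, 0.60, 0.26, 0.32, 0.10} → fail.
Pro (methods 1·2): 0.34 vs {0.07, 0.16, 0.23, 0.30, 0.10, 0.32} → pass.
1 of 4 fail.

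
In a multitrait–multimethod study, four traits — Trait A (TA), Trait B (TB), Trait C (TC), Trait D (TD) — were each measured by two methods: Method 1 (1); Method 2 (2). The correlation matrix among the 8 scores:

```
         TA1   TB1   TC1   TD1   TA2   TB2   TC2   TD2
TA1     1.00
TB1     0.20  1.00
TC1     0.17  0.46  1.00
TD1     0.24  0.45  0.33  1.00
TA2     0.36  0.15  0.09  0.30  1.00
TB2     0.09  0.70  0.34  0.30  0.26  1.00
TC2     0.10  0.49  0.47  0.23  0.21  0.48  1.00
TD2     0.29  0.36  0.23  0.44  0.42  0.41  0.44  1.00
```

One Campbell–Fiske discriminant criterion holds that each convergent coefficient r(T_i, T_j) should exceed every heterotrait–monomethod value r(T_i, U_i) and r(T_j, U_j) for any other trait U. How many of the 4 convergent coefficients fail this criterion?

3

Convergent coefficients and their comparison sets:
TA (methods 1·2): 0.36 vs {0.20, 0.26, 0.17, 0.21, 0.24, 0.42} → fail.
TB (methods 1·2): 0.70 vs {0.20, 0.26, 0.46, 0.48, 0.45, 0.41} → pass.
TC (methods 1·2): 0.47 vs {0.17, 0.21, 0.46, 0.48, 0.33, 0.44} → fail.
TD (methods 1·2): 0.44 vs {0.24, 0.42, 0.45, 0.41, 0.33, 0.44} → fail.
3 of 4 fail.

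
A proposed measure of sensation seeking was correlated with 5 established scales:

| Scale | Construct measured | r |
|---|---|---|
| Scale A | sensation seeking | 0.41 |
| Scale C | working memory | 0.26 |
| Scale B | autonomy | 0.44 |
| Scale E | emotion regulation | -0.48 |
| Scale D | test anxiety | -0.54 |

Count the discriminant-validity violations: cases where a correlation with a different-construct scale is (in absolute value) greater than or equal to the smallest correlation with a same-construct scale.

3

Convergent (same construct = sensation seeking): Scale A.
Smallest convergent = 0.41. Discriminant |r|: 0.26, 0.44, 0.48, 0.54; count ≥ 0.41 → 3.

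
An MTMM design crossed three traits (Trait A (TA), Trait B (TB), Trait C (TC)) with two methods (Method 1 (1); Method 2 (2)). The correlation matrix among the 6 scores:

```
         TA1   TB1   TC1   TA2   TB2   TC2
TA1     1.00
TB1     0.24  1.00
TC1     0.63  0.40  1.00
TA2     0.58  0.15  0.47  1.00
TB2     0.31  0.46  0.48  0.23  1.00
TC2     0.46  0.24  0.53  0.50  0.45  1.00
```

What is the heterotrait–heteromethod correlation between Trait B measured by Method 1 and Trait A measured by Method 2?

Different traits and methods: r(TB1, TA2) = 0.15.

0.15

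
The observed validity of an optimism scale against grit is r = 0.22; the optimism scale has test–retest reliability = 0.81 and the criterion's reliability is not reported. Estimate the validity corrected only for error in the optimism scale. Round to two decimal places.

0.24

Single correction: r_c = r_obs / √r_xx = 0.22 / √0.81 = 0.22 / 0.9000 ≈ 0.24.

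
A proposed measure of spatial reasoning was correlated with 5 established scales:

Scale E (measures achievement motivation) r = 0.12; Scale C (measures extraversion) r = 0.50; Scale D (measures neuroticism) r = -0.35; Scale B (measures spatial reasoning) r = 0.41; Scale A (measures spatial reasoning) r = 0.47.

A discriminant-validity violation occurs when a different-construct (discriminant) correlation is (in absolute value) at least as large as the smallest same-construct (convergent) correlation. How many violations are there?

1

Convergent (same construct = spatial reasoning): Scale B, Scale A.
Smallest convergent = 0.41. Discriminant |r|: 0.12, 0.50, 0.35; count ≥ 0.41 → 1.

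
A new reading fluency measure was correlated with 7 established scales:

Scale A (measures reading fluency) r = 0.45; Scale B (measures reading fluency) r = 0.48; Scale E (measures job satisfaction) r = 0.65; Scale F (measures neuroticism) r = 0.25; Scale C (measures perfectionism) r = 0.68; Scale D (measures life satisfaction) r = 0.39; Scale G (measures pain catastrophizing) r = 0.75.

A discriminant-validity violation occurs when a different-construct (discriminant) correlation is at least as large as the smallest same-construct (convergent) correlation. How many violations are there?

Convergent (same construct = reading fluency): Scale A, Scale B.
Smallest convergent = 0.45. Discriminant values: 0.65, 0.25, 0.68, 0.39, 0.75; count ≥ 0.45 → 3.

3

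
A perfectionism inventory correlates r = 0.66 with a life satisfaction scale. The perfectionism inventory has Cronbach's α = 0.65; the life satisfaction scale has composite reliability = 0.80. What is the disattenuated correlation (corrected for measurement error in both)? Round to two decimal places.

0.92

r_true = r_obs / √(r_xx · r_yy) = 0.66 / √(0.65 × 0.80) = 0.66 / √0.5200 = 0.66 / 0.7211 ≈ 0.92.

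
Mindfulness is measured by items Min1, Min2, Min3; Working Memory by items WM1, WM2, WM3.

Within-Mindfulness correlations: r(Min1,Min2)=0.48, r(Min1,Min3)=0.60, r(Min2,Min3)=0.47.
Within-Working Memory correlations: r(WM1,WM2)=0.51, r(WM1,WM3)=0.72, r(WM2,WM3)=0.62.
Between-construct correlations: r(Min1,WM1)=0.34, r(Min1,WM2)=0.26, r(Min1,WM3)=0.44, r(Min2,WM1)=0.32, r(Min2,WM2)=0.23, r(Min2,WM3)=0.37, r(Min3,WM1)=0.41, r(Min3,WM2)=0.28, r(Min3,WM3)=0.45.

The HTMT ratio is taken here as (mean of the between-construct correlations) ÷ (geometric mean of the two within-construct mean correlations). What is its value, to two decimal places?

0.61

Mean between = 3.10/9 = 0.3444.
Mean within-Min = 1.55/3 = 0.5167; mean within-WM = 1.85/3 = 0.6167.
Geometric mean = √(0.5167 × 0.6167) = 0.5645.
HTMT = 0.3444 / 0.5645 = 0.61.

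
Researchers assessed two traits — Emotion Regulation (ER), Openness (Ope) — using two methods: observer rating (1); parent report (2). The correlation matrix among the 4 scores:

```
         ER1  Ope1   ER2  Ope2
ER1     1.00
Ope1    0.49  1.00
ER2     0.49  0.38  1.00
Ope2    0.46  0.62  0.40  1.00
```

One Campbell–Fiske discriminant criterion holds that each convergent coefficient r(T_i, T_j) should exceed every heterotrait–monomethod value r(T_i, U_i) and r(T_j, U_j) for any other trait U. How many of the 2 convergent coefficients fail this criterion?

1

Each convergent coefficient versus the relevant comparison correlations:
ER (methods 1·2): 0.49 vs {0.49, 0.40} → fail.
Ope (methods 1·2): 0.62 vs {0.49, 0.40} → pass.
1 of 2 fail.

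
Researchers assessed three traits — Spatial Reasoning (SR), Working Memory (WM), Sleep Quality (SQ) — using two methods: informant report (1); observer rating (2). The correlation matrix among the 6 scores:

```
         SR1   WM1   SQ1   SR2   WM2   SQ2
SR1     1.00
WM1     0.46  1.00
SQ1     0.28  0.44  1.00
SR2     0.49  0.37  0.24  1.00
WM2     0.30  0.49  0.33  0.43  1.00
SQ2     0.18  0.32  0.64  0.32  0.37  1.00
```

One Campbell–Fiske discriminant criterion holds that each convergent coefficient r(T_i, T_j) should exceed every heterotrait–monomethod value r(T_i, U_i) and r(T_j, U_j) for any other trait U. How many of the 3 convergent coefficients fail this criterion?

Each convergent coefficient versus the relevant comparison correlations:
SR (methods 1·2): 0.49 vs {0.46, 0.43, 0.28, 0.32} → pass.
WM (methods 1·2): 0.49 vs {0.46, 0.43, 0.44, 0.37} → pass.
SQ (methods 1·2): 0.64 vs {0.28, 0.32, 0.44, 0.37} → pass.
0 of 3 fail.

0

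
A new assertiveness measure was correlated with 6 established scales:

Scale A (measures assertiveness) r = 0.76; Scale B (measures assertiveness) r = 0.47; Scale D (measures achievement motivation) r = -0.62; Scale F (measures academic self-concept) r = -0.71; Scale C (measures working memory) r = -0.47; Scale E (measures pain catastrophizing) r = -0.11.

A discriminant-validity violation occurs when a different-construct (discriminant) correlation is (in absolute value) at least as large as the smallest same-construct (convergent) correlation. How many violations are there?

Convergent (same construct = assertiveness): Scale A, Scale B.
Smallest convergent = 0.47. Discriminant |r|: 0.62, 0.71, 0.47, 0.11; count ≥ 0.47 → 3.

3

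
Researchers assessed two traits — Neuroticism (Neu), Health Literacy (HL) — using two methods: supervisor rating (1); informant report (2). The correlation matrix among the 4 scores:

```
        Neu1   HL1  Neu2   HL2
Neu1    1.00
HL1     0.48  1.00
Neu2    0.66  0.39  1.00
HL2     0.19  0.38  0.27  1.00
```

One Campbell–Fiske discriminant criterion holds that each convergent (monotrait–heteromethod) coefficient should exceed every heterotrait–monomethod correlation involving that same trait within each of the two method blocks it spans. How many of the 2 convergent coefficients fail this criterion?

Checking each validity diagonal entry against its comparison values:
Neu (methods 1·2): 0.66 vs {0.48, 0.27} → pass.
HL (methods 1·2): 0.38 vs {0.48, 0.27} → fail.
1 of 2 fail.

1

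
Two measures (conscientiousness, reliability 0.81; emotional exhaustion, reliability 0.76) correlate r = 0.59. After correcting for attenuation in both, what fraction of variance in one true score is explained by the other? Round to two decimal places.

0.57

Disattenuated r = 0.59 / √(0.81 × 0.76) = 0.59 / 0.7846 = 0.7520.
Shared true-score variance = 0.7520² = 0.5655 ≈ 0.57.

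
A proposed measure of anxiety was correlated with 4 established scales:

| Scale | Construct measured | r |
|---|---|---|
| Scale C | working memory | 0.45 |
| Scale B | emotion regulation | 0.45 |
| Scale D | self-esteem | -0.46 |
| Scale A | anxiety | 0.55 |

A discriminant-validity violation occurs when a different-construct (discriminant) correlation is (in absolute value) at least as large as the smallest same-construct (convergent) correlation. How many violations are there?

Convergent (same construct = anxiety): Scale A.
Smallest convergent = 0.55. Discriminant |r|: 0.45, 0.45, 0.46; count ≥ 0.55 → 0.

0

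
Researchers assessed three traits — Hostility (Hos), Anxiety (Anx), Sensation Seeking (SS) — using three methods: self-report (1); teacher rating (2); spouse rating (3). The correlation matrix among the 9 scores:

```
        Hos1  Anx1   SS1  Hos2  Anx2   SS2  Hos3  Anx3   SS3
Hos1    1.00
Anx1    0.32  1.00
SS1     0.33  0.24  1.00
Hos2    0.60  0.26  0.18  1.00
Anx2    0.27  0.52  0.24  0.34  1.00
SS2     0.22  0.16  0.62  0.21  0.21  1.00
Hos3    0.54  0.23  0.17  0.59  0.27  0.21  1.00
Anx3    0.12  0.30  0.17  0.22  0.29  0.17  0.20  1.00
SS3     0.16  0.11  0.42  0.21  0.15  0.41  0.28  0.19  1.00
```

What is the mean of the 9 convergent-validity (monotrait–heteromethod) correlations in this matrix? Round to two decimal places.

Convergent values: 0.60, 0.54, 0.59, 0.52, 0.30, 0.29, 0.62, 0.42, 0.41; mean = 4.29/9 = 0.48.

0.48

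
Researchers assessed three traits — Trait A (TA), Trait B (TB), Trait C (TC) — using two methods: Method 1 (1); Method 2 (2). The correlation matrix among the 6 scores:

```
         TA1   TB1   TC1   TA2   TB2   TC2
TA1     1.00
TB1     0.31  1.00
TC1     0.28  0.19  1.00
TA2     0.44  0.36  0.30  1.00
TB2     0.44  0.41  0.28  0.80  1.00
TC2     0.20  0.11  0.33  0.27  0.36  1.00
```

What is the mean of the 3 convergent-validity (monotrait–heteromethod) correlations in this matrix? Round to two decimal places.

Convergent values: 0.44, 0.41, 0.33; mean = 1.18/3 = 0.39.

0.39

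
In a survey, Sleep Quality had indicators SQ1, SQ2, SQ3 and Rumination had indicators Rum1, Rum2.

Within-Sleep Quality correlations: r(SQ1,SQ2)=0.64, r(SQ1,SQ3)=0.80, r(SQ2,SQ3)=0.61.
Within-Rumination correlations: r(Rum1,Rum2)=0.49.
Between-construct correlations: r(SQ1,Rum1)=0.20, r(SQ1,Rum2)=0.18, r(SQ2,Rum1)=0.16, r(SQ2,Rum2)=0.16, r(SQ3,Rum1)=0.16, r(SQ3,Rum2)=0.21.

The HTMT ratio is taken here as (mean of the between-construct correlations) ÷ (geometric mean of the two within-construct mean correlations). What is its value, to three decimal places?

0.308

Mean between = 1.07/6 = 0.1783.
Mean within-SQ = 2.05/3 = 0.6833; mean within-Rum = 0.49/1 = 0.4900.
Geometric mean = √(0.6833 × 0.4900) = 0.5786.
HTMT = 0.1783 / 0.5786 = 0.308.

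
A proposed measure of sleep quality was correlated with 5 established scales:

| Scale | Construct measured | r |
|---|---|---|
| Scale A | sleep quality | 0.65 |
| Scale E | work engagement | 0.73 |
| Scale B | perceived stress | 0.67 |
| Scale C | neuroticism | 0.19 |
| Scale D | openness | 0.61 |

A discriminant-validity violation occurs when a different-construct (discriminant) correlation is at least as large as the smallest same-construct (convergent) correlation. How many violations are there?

Convergent (same construct = sleep quality): Scale A.
Smallest convergent = 0.65. Discriminant values: 0.73, 0.67, 0.19, 0.61; count ≥ 0.65 → 2.

2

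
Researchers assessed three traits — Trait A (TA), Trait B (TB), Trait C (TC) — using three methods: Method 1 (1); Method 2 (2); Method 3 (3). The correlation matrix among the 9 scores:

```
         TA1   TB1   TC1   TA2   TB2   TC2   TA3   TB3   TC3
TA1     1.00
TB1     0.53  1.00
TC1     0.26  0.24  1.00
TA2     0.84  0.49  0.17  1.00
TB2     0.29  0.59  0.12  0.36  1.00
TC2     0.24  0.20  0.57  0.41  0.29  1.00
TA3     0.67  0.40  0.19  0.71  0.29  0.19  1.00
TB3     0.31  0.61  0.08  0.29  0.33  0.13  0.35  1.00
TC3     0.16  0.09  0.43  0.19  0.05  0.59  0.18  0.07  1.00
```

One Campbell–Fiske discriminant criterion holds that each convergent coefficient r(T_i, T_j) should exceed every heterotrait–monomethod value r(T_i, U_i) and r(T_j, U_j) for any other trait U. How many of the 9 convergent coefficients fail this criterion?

1

Each convergent coefficient versus the relevant comparison correlations:
TA (methods 1·2): 0.84 vs {0.53, 0.36, 0.26, 0.41} → pass.
TA (methods 1·3): 0.67 vs {0.53, 0.35, 0.26, 0.18} → pass.
TA (methods 2·3): 0.71 vs {0.36, 0.35, 0.41, 0.18} → pass.
TB (methods 1·2): 0.59 vs {0.53, 0.36, 0.24, 0.29} → pass.
TB (methods 1·3): 0.61 vs {0.53, 0.35, 0.24, 0.07} → pass.
TB (methods 2·3): 0.33 vs {0.36, 0.35, 0.29, 0.07} → fail.
TC (methods 1·2): 0.57 vs {0.26, 0.41, 0.24, 0.29} → pass.
TC (methods 1·3): 0.43 vs {0.26, 0.18, 0.24, 0.07} → pass.
TC (methods 2·3): 0.59 vs {0.41, 0.18, 0.29, 0.07} → pass.
1 of 9 fail.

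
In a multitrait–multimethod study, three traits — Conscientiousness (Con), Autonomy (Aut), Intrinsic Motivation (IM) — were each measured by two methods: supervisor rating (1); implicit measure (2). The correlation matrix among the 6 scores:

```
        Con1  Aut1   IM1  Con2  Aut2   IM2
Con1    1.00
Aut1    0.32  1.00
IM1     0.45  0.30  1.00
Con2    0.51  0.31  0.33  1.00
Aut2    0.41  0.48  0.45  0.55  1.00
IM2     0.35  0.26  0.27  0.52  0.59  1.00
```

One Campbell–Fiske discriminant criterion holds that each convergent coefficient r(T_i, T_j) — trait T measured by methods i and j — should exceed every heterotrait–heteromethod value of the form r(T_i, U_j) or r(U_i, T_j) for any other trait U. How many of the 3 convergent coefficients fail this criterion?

1

Convergent coefficients and their comparison sets:
Con (methods 1·2): 0.51 vs {0.41, 0.31, 0.35, 0.33} → pass.
Aut (methods 1·2): 0.48 vs {0.31, 0.41, 0.26, 0.45} → pass.
IM (methods 1·2): 0.27 vs {0.33, 0.35, 0.45, 0.26} → fail.
1 of 3 fail.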